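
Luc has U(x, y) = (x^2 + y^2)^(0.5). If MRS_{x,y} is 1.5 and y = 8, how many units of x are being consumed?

x = 12

For CES with ρ = 2, MRS = (y/x)^(-1).
Setting (8/x)^(-1) = 1.5 gives 8/x = 2/3 and x = 12.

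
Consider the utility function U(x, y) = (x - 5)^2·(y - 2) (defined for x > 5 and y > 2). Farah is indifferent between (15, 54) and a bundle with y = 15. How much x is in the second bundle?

U(15, 54) = 5200.
Set U(x, 15) = 5200 and solve.
With y = 15: (15 − 2) = 13, so (x − 5)^2 = 5200/13 = 400.
Taking the square root (with x > 5): x − 5 = 20, so x = 25.
Check: U(25, 15) = 5200.

x = 25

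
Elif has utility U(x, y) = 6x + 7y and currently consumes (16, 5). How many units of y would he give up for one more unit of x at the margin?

MU_x = 6, MU_y = 7, so MRS = 6/7 at every bundle.
At (16, 5): MRS = 6/7.
So at (16, 5) the consumer would give up 6/7 units of y for one more unit of x.

MRS = 6/7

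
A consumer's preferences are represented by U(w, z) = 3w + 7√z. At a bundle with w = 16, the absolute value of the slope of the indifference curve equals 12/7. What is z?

z = 4

MU_w = 3, MU_z = 7/(2√z).
MRS = 3 ÷ (7/(2√z)).
MRS depends only on z: (6/7)·√z = 12/7 ⇒ √z = (12/7)/(6/7) = 2 ⇒ z = 4.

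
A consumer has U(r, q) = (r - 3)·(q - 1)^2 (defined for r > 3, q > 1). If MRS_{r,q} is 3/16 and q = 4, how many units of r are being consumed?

r = 11

MU_r = (q−1)^2, MU_q = 2·(r−3)·(q−1).
MRS = (1/2)·(q−1)/(r−3).
Substitute q = 4: MRS = 1.5/(r − 3). Setting this equal to 3/16 gives r − 3 = 1.5/(3/16) = 8, so r = 11.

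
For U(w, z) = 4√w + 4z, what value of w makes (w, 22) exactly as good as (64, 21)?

w = 49

U(64, 21) = 116.
Set U(w, 22) = 116 and solve.
With z = 22: 4√w = 116 − 4·22 = 28, so √w = 7 and w = 49.
Check: U(49, 22) = 116.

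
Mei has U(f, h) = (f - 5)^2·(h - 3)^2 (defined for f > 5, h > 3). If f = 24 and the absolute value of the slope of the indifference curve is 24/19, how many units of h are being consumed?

h = 27

MU_f = 2·(f−5)·(h−3)^2, MU_h = 2·(f−5)^2·(h−3).
MRS = (h−3)/(f−5).
Substitute f = 24: MRS = (h − 3)/19. Setting this equal to 24/19 gives h − 3 = (24/19)·19 = 24, so h = 27.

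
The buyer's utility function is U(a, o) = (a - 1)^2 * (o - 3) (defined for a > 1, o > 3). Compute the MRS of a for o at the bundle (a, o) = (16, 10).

MRS = 14/15

MU_a = 2·(a−1)·(o−3), MU_o = (a−1)^2.
MRS = (2/1)·(o−3)/(a−1).
At (16, 10): MRS = 14/15.
The indifference curve has slope −14/15 at this bundle.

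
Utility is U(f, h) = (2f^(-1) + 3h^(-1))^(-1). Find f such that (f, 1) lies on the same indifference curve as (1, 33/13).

U depends on (f, h) only through S = 2f^(-1) + 3h^(-1), so equal utility means equal S. At (1, 33/13): S = 35/11.
With h = 1: 3·1^(-1) = 3, so 2f^(-1) = 35/11 − 3 = 2/11, i.e. f^(-1) = 1/11.
Hence f = 1/(1/11) = 11.
Check: U(11, 1) = 0.3143.

f = 11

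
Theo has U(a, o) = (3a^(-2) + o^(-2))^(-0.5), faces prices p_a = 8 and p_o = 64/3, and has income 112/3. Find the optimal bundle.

a* = 2, o* = 1

For CES with ρ = -2, MRS = (3/1)·(o/a)^3.
Tangency: set MRS = p_a/p_o = 8/(64/3) = 0.375.
So (o/a)^3 = 0.125; taking the cube root, o/a = 0.5, i.e. o = 0.5·a.
Substitute into the budget 8·a + (64/3)·o = 112/3: (56/3)·a = 112/3, so a* = 2 and o* = 0.5·2 = 1.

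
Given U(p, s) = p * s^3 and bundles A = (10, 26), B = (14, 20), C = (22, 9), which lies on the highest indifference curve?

Evaluate utility at each bundle:
U(A) = 175760.
U(B) = 112000.
U(C) = 16038.
Highest utility is A, so A ≻ B ≻ C.

Bundle A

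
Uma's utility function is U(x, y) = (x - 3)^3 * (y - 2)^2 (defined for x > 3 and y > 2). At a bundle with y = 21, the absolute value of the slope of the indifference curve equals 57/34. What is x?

x = 20

MU_x = 3·(x−3)^2·(y−2)^2, MU_y = 2·(x−3)^3·(y−2).
MRS = (3/2)·(y−2)/(x−3).
Substitute y = 21: MRS = 28.5/(x − 3). Setting this equal to 57/34 gives x − 3 = 28.5/(57/34) = 17, so x = 20.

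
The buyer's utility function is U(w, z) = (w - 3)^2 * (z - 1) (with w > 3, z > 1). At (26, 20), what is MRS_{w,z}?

MRS = 38/23

MU_w = 2·(w−3)·(z−1), MU_z = (w−3)^2.
MRS = (2/1)·(z−1)/(w−3).
At (26, 20): MRS = 38/23.
That is, one extra unit of w is worth 38/23 units of z at the margin.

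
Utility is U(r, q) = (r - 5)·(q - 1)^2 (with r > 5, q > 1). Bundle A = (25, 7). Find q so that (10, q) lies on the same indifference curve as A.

U(25, 7) = 720.
Set U(10, q) = 720 and solve.
With r = 10: (10 − 5) = 5, so (q − 1)^2 = 720/5 = 144.
Taking the square root (with q > 1): q − 1 = 12, so q = 13.
Check: U(10, 13) = 720.

q = 13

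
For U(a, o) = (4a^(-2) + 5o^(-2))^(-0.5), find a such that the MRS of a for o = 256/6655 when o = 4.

a = 11

For CES with ρ = -2, MRS = (4/5)·(o/a)^3.
Setting (4/5)·(4/a)^3 = 256/6655 gives (4/a)^3 = 64/1331, so 4/a = 4/11 and a = 11.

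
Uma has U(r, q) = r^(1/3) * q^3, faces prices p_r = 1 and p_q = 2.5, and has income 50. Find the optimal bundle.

r* = 5, q* = 18

MU_r = 1/3·r^(-2/3)·q^3 and MU_q = 3·r^(1/3)·q^2.
MRS = MU_r/MU_q = (1/9)·q/r.
Tangency: set MRS = p_r/p_q = 1/2.5 = 0.4.
So (1/9)·q/r = 0.4, i.e. q = 3.6·r.
Substitute into the budget 1·r + 2.5·q = 50: 10·r = 50, so r* = 5.
Then q* = 3.6·5 = 18.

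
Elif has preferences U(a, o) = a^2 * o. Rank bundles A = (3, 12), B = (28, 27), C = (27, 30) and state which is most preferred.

Bundle C

Evaluate utility at each bundle:
U(A) = 108.
U(B) = 21168.
U(C) = 21870.
Highest utility is C, so C ≻ B ≻ A.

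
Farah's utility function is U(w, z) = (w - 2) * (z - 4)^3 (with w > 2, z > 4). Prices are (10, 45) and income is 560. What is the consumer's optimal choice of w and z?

MU_w = (z−4)^3, MU_z = 3·(w−2)·(z−4)^2.
MRS = (1/3)·(z−4)/(w−2).
Tangency: set MRS = p_w/p_z = 10/45 = 2/9.
So (1/3)·(z − 4)/(w − 2) = 2/9, i.e. (z − 4) = (2/3)·(w − 2).
Rewrite the budget in excess-of-subsistence terms: 10·(w − 2) + 45·(z − 4) = 560 − 10·2 − 45·4 = 360.
Substituting, 40·(w − 2) = 360, so w − 2 = 9 and w* = 11.
Then z − 4 = (2/3)·9 = 6, so z* = 10.

w* = 11, z* = 10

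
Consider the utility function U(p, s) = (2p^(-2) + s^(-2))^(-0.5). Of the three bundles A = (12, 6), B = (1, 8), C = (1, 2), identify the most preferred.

Evaluate utility at each bundle:
U(A) = 4.899.
U(B) = 0.704.
U(C) = 0.667.
Highest utility is A, so A ≻ B ≻ C.

Bundle A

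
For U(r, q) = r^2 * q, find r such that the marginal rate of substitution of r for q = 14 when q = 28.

MU_r = 2·r·q and MU_q = r^2.
MRS = MU_r/MU_q = (2/1)·q/r.
Substitute q = 28: MRS = 56/r. Setting 56/r = 14 gives r = 56/14 = 4.

r = 4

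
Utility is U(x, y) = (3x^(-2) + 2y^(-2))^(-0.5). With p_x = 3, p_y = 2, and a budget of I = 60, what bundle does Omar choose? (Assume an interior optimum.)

For CES with ρ = -2, MRS = (3/2)·(y/x)^3.
Tangency: set MRS = p_x/p_y = 3/2 = 1.5.
So (y/x)^3 = 1; taking the cube root, y/x = 1, i.e. y = x.
Substitute into the budget 3·x + 2·y = 60: 5·x = 60, so x* = 12 and y* = 12.

x* = 12, y* = 12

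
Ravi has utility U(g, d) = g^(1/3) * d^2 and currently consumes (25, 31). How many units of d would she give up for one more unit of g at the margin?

MU_g = 1/3·g^(-2/3)·d^2 and MU_d = 2·g^(1/3)·d.
MRS = MU_g/MU_d = (1/6)·d/g.
At (25, 31): MRS = 31/150.
So at (25, 31) the consumer would give up 31/150 units of d for one more unit of g.

MRS = 31/150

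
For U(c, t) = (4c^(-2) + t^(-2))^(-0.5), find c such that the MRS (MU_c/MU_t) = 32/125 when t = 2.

c = 5

For CES with ρ = -2, MRS = (4/1)·(t/c)^3.
Setting (4/1)·(2/c)^3 = 32/125 gives (2/c)^3 = 8/125, so 2/c = 0.4 and c = 5.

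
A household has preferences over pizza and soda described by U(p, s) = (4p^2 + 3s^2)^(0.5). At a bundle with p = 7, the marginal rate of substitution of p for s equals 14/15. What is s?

For CES with ρ = 2, MRS = (4/3)·(s/p)^(-1).
Setting (4/3)·(s/7)^(-1) = 14/15 gives (s/7)^(-1) = 0.7, so s/7 = 10/7 and s = 10.

s = 10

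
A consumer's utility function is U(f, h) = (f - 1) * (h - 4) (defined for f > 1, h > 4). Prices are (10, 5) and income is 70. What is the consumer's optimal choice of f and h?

f* = 3, h* = 8

MU_f = (h−4), MU_h = (f−1).
MRS = (h−4)/(f−1).
Tangency: set MRS = p_f/p_h = 10/5 = 2.
So (h − 4)/(f − 1) = 2, i.e. (h − 4) = 2·(f − 1).
Rewrite the budget in excess-of-subsistence terms: 10·(f − 1) + 5·(h − 4) = 70 − 10·1 − 5·4 = 40.
Substituting, 20·(f − 1) = 40, so f − 1 = 2 and f* = 3.
Then h − 4 = 2·2 = 4, so h* = 8.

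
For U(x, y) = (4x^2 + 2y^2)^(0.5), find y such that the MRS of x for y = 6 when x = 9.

For CES with ρ = 2, MRS = (4/2)·(y/x)^(-1).
Setting (4/2)·(y/9)^(-1) = 6 gives (y/9)^(-1) = 3, so y/9 = 1/3 and y = 3.

y = 3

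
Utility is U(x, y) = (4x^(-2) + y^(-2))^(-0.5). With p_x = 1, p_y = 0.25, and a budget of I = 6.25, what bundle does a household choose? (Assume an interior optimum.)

For CES with ρ = -2, MRS = (4/1)·(y/x)^3.
Tangency: set MRS = p_x/p_y = 1/0.25 = 4.
So (y/x)^3 = 1; taking the cube root, y/x = 1, i.e. y = x.
Substitute into the budget 1·x + 0.25·y = 6.25: 1.25·x = 6.25, so x* = 5 and y* = 5.

x* = 5, y* = 5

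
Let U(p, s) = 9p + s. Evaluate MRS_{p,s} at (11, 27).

MRS = 9

MU_p = 9, MU_s = 1, so MRS = 9/1 = 9 at every bundle.
At (11, 27): MRS = 9.
That is, one extra unit of p is worth 9 units of s at the margin.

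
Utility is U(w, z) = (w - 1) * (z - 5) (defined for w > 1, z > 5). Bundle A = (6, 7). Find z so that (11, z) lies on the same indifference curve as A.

U(6, 7) = 10.
Set U(11, z) = 10 and solve.
With w = 11: (11 − 1) = 10, so (z − 5) = 10/10 = 1.
So z = 5 + 1 = 6.
Check: U(11, 6) = 10.

z = 6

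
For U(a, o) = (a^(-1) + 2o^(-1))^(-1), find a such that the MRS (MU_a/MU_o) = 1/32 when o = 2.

For CES with ρ = -1, MRS = (1/2)·(o/a)^2.
Setting (1/2)·(2/a)^2 = 1/32 gives (2/a)^2 = 1/16, so 2/a = 0.25 and a = 8.

a = 8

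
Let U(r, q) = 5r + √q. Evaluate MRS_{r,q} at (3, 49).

MRS = 70

MU_r = 5, MU_q = 1/(2√q).
MRS = 5 ÷ (1/(2√q)).
At (3, 49): MRS = 70.
That is, one extra unit of r is worth 70 units of q at the margin.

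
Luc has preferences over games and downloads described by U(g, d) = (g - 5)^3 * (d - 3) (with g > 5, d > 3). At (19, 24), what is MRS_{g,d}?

MRS = 4.5

MU_g = 3·(g−5)^2·(d−3), MU_d = (g−5)^3.
MRS = (3/1)·(d−3)/(g−5).
At (19, 24): MRS = 4.5.
The indifference curve has slope −4.5 at this bundle.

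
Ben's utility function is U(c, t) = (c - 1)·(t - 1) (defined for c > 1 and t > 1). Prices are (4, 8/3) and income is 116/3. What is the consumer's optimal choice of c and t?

c* = 5, t* = 7

MU_c = (t−1), MU_t = (c−1).
MRS = (t−1)/(c−1).
Tangency: set MRS = p_c/p_t = 4/(8/3) = 1.5.
So (t − 1)/(c − 1) = 1.5, i.e. (t − 1) = 1.5·(c − 1).
Rewrite the budget in excess-of-subsistence terms: 4·(c − 1) + (8/3)·(t − 1) = 116/3 − 4·1 − (8/3)·1 = 32.
Substituting, 8·(c − 1) = 32, so c − 1 = 4 and c* = 5.
Then t − 1 = 1.5·4 = 6, so t* = 7.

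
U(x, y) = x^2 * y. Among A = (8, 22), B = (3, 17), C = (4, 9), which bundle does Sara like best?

Bundle A

Evaluate utility at each bundle:
U(A) = 1408.
U(B) = 153.
U(C) = 144.
Highest utility is A, so A ≻ B ≻ C.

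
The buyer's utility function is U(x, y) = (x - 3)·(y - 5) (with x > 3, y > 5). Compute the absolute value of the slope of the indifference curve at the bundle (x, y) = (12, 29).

MU_x = (y−5), MU_y = (x−3).
MRS = (y−5)/(x−3).
At (12, 29): MRS = 8/3.
So at (12, 29) the consumer would give up 8/3 units of y for one more unit of x.

MRS = 8/3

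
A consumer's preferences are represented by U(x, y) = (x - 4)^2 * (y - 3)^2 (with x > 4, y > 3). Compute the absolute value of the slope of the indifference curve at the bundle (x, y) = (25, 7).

MRS = 4/21

MU_x = 2·(x−4)·(y−3)^2, MU_y = 2·(x−4)^2·(y−3).
MRS = (y−3)/(x−4).
At (25, 7): MRS = 4/21.
The indifference curve has slope −4/21 at this bundle.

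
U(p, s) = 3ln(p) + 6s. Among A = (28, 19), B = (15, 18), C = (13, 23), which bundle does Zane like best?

Evaluate utility at each bundle:
U(A) = 123.997.
U(B) = 116.124.
U(C) = 145.695.
Highest utility is C, so C ≻ A ≻ B.

Bundle C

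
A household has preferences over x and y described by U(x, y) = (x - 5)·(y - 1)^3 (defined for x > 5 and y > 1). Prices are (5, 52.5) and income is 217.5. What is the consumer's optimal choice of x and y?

x* = 12, y* = 3

MU_x = (y−1)^3, MU_y = 3·(x−5)·(y−1)^2.
MRS = (1/3)·(y−1)/(x−5).
Tangency: set MRS = p_x/p_y = 5/52.5 = 2/21.
So (1/3)·(y − 1)/(x − 5) = 2/21, i.e. (y − 1) = (2/7)·(x − 5).
Rewrite the budget in excess-of-subsistence terms: 5·(x − 5) + 52.5·(y − 1) = 217.5 − 5·5 − 52.5·1 = 140.
Substituting, 20·(x − 5) = 140, so x − 5 = 7 and x* = 12.
Then y − 1 = (2/7)·7 = 2, so y* = 3.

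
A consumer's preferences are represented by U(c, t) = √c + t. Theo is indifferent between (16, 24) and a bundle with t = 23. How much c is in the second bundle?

c = 25

U(16, 24) = 28.
Set U(c, 23) = 28 and solve.
With t = 23: √c = 28 − 23 = 5, so √c = 5 and c = 25.
Check: U(25, 23) = 28.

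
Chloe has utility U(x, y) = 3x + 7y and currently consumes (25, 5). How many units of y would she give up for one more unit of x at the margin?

MRS = 3/7

MU_x = 3, MU_y = 7, so MRS = 3/7 at every bundle.
At (25, 5): MRS = 3/7.
That is, one extra unit of x is worth 3/7 units of y at the margin.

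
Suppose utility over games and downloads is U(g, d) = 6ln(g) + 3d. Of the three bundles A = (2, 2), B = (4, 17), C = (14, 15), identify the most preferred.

Evaluate utility at each bundle:
U(A) = 10.159.
U(B) = 59.318.
U(C) = 60.834.
Highest utility is C, so C ≻ B ≻ A.

Bundle C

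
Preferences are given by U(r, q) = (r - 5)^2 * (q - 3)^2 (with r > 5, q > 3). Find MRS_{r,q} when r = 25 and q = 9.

MU_r = 2·(r−5)·(q−3)^2, MU_q = 2·(r−5)^2·(q−3).
MRS = (q−3)/(r−5).
At (25, 9): MRS = 0.3.
That is, one extra unit of r is worth 0.3 units of q at the margin.

MRS = 0.3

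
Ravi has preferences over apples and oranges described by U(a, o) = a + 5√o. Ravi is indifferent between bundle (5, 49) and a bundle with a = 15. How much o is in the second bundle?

o = 25

U(5, 49) = 40.
Set U(15, o) = 40 and solve.
With a = 15: 5√o = 40 − 15 = 25, so √o = 5 and o = 25.
Check: U(15, 25) = 40.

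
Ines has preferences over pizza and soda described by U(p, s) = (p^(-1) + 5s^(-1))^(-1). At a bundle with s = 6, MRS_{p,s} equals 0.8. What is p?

For CES with ρ = -1, MRS = (1/5)·(s/p)^2.
Setting (1/5)·(6/p)^2 = 0.8 gives (6/p)^2 = 4, so 6/p = 2 and p = 3.

p = 3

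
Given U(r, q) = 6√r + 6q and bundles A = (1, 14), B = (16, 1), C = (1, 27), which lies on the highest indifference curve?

Evaluate utility at each bundle:
U(A) = 90.000.
U(B) = 30.000.
U(C) = 168.000.
Highest utility is C, so C ≻ A ≻ B.

Bundle C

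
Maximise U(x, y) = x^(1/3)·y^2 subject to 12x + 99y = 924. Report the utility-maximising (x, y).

x* = 11, y* = 8

MU_x = 1/3·x^(-2/3)·y^2 and MU_y = 2·x^(1/3)·y.
MRS = MU_x/MU_y = (1/6)·y/x.
Tangency: set MRS = p_x/p_y = 12/99 = 4/33.
So (1/6)·y/x = 4/33, i.e. y = (8/11)·x.
Substitute into the budget 12·x + 99·y = 924: 84·x = 924, so x* = 11.
Then y* = (8/11)·11 = 8.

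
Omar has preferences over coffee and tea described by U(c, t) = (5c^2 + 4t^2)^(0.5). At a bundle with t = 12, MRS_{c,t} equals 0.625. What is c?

For CES with ρ = 2, MRS = (5/4)·(t/c)^(-1).
Setting (5/4)·(12/c)^(-1) = 0.625 gives (12/c)^(-1) = 0.5, so 12/c = 2 and c = 6.

c = 6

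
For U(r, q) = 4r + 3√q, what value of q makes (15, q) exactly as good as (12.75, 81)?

q = 36

U(12.75, 81) = 78.
Set U(15, q) = 78 and solve.
With r = 15: 3√q = 78 − 4·15 = 18, so √q = 6 and q = 36.
Check: U(15, 36) = 78.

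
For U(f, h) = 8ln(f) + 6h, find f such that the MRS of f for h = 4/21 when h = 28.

MU_f = 8/f, MU_h = 6.
MRS = 8/f ÷ 6.
MRS depends only on f: (4/3)/f = 4/21 ⇒ f = (4/3)/(4/21) = 7.

f = 7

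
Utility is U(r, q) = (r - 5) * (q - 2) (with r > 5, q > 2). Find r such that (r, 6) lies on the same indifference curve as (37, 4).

U(37, 4) = 64.
Set U(r, 6) = 64 and solve.
With q = 6: (6 − 2) = 4, so (r − 5) = 64/4 = 16.
So r = 5 + 16 = 21.
Check: U(21, 6) = 64.

r = 21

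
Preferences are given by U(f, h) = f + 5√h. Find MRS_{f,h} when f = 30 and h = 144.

MRS = 4.8

MU_f = 1, MU_h = 5/(2√h).
MRS = 1 ÷ (5/(2√h)).
At (30, 144): MRS = 4.8.
So at (30, 144) the consumer would give up 4.8 units of h for one more unit of f.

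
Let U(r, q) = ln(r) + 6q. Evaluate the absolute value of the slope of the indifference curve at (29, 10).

MU_r = 1/r, MU_q = 6.
MRS = 1/r ÷ 6.
At (29, 10): MRS = 1/174.
The indifference curve has slope −1/174 at this bundle.

MRS = 1/174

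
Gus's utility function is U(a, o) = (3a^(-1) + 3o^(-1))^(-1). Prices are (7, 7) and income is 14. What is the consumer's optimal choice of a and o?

a* = 1, o* = 1

For CES with ρ = -1, MRS = (o/a)^2.
Tangency: set MRS = p_a/p_o = 7/7 = 1.
So (o/a)^2 = 1; taking the square root, o/a = 1, i.e. o = a.
Substitute into the budget 7·a + 7·o = 14: 14·a = 14, so a* = 1 and o* = 1.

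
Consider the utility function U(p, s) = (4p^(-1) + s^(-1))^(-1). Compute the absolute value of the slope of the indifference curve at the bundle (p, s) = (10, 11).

MRS = 121/25

For CES with ρ = -1, MRS = (4/1)·(s/p)^2.
At (10, 11): MRS = 121/25.
So at (10, 11) the consumer would give up 121/25 units of s for one more unit of p.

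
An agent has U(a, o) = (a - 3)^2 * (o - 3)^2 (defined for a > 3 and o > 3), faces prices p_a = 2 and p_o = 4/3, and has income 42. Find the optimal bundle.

a* = 11, o* = 15

MU_a = 2·(a−3)·(o−3)^2, MU_o = 2·(a−3)^2·(o−3).
MRS = (o−3)/(a−3).
Tangency: set MRS = p_a/p_o = 2/(4/3) = 1.5.
So (o − 3)/(a − 3) = 1.5, i.e. (o − 3) = 1.5·(a − 3).
Rewrite the budget in excess-of-subsistence terms: 2·(a − 3) + (4/3)·(o − 3) = 42 − 2·3 − (4/3)·3 = 32.
Substituting, 4·(a − 3) = 32, so a − 3 = 8 and a* = 11.
Then o − 3 = 1.5·8 = 12, so o* = 15.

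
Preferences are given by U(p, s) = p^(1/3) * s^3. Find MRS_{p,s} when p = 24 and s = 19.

MU_p = 1/3·p^(-2/3)·s^3 and MU_s = 3·p^(1/3)·s^2.
MRS = MU_p/MU_s = (1/9)·s/p.
At (24, 19): MRS = 19/216.
So at (24, 19) the consumer would give up 19/216 units of s for one more unit of p.

MRS = 19/216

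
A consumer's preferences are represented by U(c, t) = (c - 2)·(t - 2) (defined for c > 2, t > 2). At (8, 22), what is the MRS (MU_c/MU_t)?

MRS = 10/3

MU_c = (t−2), MU_t = (c−2).
MRS = (t−2)/(c−2).
At (8, 22): MRS = 10/3.
That is, one extra unit of c is worth 10/3 units of t at the margin.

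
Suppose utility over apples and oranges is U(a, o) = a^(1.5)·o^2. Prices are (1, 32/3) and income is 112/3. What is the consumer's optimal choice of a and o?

a* = 16, o* = 2

MU_a = 1.5·√a·o^2 and MU_o = 2·a^(1.5)·o.
MRS = MU_a/MU_o = (0.75)·o/a.
Tangency: set MRS = p_a/p_o = 1/(32/3) = 3/32.
So (0.75)·o/a = 3/32, i.e. o = 0.125·a.
Substitute into the budget 1·a + (32/3)·o = 112/3: (7/3)·a = 112/3, so a* = 16.
Then o* = 0.125·16 = 2.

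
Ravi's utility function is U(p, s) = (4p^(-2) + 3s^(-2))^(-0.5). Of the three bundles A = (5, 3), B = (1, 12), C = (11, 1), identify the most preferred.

Evaluate utility at each bundle:
U(A) = 1.424.
U(B) = 0.499.
U(C) = 0.574.
Highest utility is A, so A ≻ C ≻ B.

Bundle A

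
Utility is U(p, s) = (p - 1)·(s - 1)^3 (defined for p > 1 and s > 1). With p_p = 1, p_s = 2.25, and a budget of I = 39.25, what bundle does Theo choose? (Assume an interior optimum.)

MU_p = (s−1)^3, MU_s = 3·(p−1)·(s−1)^2.
MRS = (1/3)·(s−1)/(p−1).
Tangency: set MRS = p_p/p_s = 1/2.25 = 4/9.
So (1/3)·(s − 1)/(p − 1) = 4/9, i.e. (s − 1) = (4/3)·(p − 1).
Rewrite the budget in excess-of-subsistence terms: 1·(p − 1) + 2.25·(s − 1) = 39.25 − 1·1 − 2.25·1 = 36.
Substituting, 4·(p − 1) = 36, so p − 1 = 9 and p* = 10.
Then s − 1 = (4/3)·9 = 12, so s* = 13.

p* = 10, s* = 13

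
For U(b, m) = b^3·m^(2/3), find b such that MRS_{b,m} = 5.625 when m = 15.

b = 12

MU_b = 3·b^2·m^(2/3) and MU_m = 2/3·b^3·m^(-1/3).
MRS = MU_b/MU_m = (4.5)·m/b.
Substitute m = 15: MRS = 67.5/b. Setting 67.5/b = 5.625 gives b = 67.5/5.625 = 12.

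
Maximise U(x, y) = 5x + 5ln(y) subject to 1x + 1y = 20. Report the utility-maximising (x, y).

MU_x = 5, MU_y = 5/y.
MRS = 5 ÷ (5/y).
Tangency: set MRS = p_x/p_y = 1/1 = 1.
MRS depends only on y: y = 1 ⇒ y* = 1.
From the budget, 1·x = 20 − 1·1 = 19, so x* = 19.

x* = 19, y* = 1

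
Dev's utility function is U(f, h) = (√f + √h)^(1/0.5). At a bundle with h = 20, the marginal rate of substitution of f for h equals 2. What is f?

For CES with ρ = 0.5, MRS = √(h/f).
Setting √(20/f) = 2 gives 20/f = 4 and f = 5.

f = 5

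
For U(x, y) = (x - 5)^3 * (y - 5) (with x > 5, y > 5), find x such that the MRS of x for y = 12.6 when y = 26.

MU_x = 3·(x−5)^2·(y−5), MU_y = (x−5)^3.
MRS = (3/1)·(y−5)/(x−5).
Substitute y = 26: MRS = 63/(x − 5). Setting this equal to 12.6 gives x − 5 = 63/12.6 = 5, so x = 10.

x = 10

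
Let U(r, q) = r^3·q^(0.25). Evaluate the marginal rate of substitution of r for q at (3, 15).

MRS = 60

MU_r = 3·r^2·q^(0.25) and MU_q = 0.25·r^3·q^(-0.75).
MRS = MU_r/MU_q = (12)·q/r.
At (3, 15): MRS = 60.
That is, one extra unit of r is worth 60 units of q at the margin.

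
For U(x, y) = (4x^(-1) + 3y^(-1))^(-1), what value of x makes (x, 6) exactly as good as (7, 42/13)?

x = 4

U depends on (x, y) only through S = 4x^(-1) + 3y^(-1), so equal utility means equal S. At (7, 42/13): S = 1.5.
With y = 6: 3·6^(-1) = 0.5, so 4x^(-1) = 1.5 − 0.5 = 1, i.e. x^(-1) = 0.25.
Hence x = 1/0.25 = 4.
Check: U(4, 6) = 0.6667.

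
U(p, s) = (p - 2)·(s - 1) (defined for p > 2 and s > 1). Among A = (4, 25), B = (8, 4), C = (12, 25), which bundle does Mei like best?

Evaluate utility at each bundle:
U(A) = 48.
U(B) = 18.
U(C) = 240.
Highest utility is C, so C ≻ A ≻ B.

Bundle C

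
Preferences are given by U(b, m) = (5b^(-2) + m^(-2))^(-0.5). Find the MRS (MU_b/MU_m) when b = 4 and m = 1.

MRS = 5/64

For CES with ρ = -2, MRS = (5/1)·(m/b)^3.
At (4, 1): MRS = 5/64.
So at (4, 1) the consumer would give up 5/64 units of m for one more unit of b.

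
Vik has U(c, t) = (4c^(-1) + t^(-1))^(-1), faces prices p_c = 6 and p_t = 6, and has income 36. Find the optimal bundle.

For CES with ρ = -1, MRS = (4/1)·(t/c)^2.
Tangency: set MRS = p_c/p_t = 6/6 = 1.
So (t/c)^2 = 0.25; taking the square root, t/c = 0.5, i.e. t = 0.5·c.
Substitute into the budget 6·c + 6·t = 36: 9·c = 36, so c* = 4 and t* = 0.5·4 = 2.

c* = 4, t* = 2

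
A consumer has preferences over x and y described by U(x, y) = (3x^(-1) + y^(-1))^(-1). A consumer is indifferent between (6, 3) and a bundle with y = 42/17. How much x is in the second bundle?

x = 7

U depends on (x, y) only through S = 3x^(-1) + y^(-1), so equal utility means equal S. At (6, 3): S = 5/6.
With y = 42/17: (42/17)^(-1) = 17/42, so 3x^(-1) = 5/6 − 17/42 = 3/7, i.e. x^(-1) = 1/7.
Hence x = 1/(1/7) = 7.
Check: U(7, 42/17) = 1.2.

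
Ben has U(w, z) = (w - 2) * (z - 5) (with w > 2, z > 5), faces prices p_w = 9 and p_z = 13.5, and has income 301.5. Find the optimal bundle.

MU_w = (z−5), MU_z = (w−2).
MRS = (z−5)/(w−2).
Tangency: set MRS = p_w/p_z = 9/13.5 = 2/3.
So (z − 5)/(w − 2) = 2/3, i.e. (z − 5) = (2/3)·(w − 2).
Rewrite the budget in excess-of-subsistence terms: 9·(w − 2) + 13.5·(z − 5) = 301.5 − 9·2 − 13.5·5 = 216.
Substituting, 18·(w − 2) = 216, so w − 2 = 12 and w* = 14.
Then z − 5 = (2/3)·12 = 8, so z* = 13.

w* = 14, z* = 13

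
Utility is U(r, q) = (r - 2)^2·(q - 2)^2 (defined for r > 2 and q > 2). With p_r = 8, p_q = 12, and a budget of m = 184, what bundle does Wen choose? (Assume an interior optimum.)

MU_r = 2·(r−2)·(q−2)^2, MU_q = 2·(r−2)^2·(q−2).
MRS = (q−2)/(r−2).
Tangency: set MRS = p_r/p_q = 8/12 = 2/3.
So (q − 2)/(r − 2) = 2/3, i.e. (q − 2) = (2/3)·(r − 2).
Rewrite the budget in excess-of-subsistence terms: 8·(r − 2) + 12·(q − 2) = 184 − 8·2 − 12·2 = 144.
Substituting, 16·(r − 2) = 144, so r − 2 = 9 and r* = 11.
Then q − 2 = (2/3)·9 = 6, so q* = 8.

r* = 11, q* = 8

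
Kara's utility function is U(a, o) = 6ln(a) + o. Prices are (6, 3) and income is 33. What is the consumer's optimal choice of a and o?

a* = 3, o* = 5

MU_a = 6/a, MU_o = 1.
MRS = 6/a ÷ 1.
Tangency: set MRS = p_a/p_o = 6/3 = 2.
MRS depends only on a: 6/a = 2 ⇒ a* = 6/2 = 3.
From the budget, 3·o = 33 − 6·3 = 15, so o* = 5.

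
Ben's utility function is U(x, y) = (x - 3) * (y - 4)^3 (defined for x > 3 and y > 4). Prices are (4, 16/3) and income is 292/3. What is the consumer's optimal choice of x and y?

MU_x = (y−4)^3, MU_y = 3·(x−3)·(y−4)^2.
MRS = (1/3)·(y−4)/(x−3).
Tangency: set MRS = p_x/p_y = 4/(16/3) = 0.75.
So (1/3)·(y − 4)/(x − 3) = 0.75, i.e. (y − 4) = 2.25·(x − 3).
Rewrite the budget in excess-of-subsistence terms: 4·(x − 3) + (16/3)·(y − 4) = 292/3 − 4·3 − (16/3)·4 = 64.
Substituting, 16·(x − 3) = 64, so x − 3 = 4 and x* = 7.
Then y − 4 = 2.25·4 = 9, so y* = 13.

x* = 7, y* = 13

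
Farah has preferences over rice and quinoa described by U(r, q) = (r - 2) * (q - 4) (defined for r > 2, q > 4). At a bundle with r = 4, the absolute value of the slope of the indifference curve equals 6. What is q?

MU_r = (q−4), MU_q = (r−2).
MRS = (q−4)/(r−2).
Substitute r = 4: MRS = (q − 4)/2. Setting this equal to 6 gives q − 4 = 6·2 = 12, so q = 16.

q = 16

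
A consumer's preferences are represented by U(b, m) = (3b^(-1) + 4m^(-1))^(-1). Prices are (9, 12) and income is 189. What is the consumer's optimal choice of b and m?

For CES with ρ = -1, MRS = (3/4)·(m/b)^2.
Tangency: set MRS = p_b/p_m = 9/12 = 0.75.
So (m/b)^2 = 1; taking the square root, m/b = 1, i.e. m = b.
Substitute into the budget 9·b + 12·m = 189: 21·b = 189, so b* = 9 and m* = 9.

b* = 9, m* = 9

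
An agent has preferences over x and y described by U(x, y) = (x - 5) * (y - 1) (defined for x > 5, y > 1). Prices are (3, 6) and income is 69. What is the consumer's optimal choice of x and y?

x* = 13, y* = 5

MU_x = (y−1), MU_y = (x−5).
MRS = (y−1)/(x−5).
Tangency: set MRS = p_x/p_y = 3/6 = 0.5.
So (y − 1)/(x − 5) = 0.5, i.e. (y − 1) = 0.5·(x − 5).
Rewrite the budget in excess-of-subsistence terms: 3·(x − 5) + 6·(y − 1) = 69 − 3·5 − 6·1 = 48.
Substituting, 6·(x − 5) = 48, so x − 5 = 8 and x* = 13.
Then y − 1 = 0.5·8 = 4, so y* = 5.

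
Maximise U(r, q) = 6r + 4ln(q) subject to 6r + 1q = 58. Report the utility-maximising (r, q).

r* = 9, q* = 4

MU_r = 6, MU_q = 4/q.
MRS = 6 ÷ (4/q).
Tangency: set MRS = p_r/p_q = 6/1 = 6.
MRS depends only on q: 1.5·q = 6 ⇒ q* = 6/1.5 = 4.
From the budget, 6·r = 58 − 1·4 = 54, so r* = 9.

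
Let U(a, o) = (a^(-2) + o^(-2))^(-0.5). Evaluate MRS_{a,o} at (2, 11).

MRS = 166.375

For CES with ρ = -2, MRS = (o/a)^3.
At (2, 11): MRS = 166.375.
That is, one extra unit of a is worth 166.375 units of o at the margin.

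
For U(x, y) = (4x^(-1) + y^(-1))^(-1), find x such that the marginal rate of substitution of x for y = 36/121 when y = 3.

For CES with ρ = -1, MRS = (4/1)·(y/x)^2.
Setting (4/1)·(3/x)^2 = 36/121 gives (3/x)^2 = 9/121, so 3/x = 3/11 and x = 11.

x = 11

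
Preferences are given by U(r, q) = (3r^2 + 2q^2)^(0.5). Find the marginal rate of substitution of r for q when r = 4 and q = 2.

For CES with ρ = 2, MRS = (3/2)·(q/r)^(-1).
At (4, 2): MRS = 3.
So at (4, 2) the consumer would give up 3 units of q for one more unit of r.

MRS = 3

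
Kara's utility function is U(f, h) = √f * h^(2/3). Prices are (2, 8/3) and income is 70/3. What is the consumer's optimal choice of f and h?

f* = 5, h* = 5

MU_f = 0.5·f^(-0.5)·h^(2/3) and MU_h = 2/3·√f·h^(-1/3).
MRS = MU_f/MU_h = (0.75)·h/f.
Tangency: set MRS = p_f/p_h = 2/(8/3) = 0.75.
So (0.75)·h/f = 0.75, i.e. h = f.
Substitute into the budget 2·f + (8/3)·h = 70/3: (14/3)·f = 70/3, so f* = 5.
Then h* = 5.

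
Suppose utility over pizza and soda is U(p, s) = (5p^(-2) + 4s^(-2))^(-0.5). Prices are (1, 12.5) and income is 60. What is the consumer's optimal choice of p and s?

p* = 10, s* = 4

For CES with ρ = -2, MRS = (5/4)·(s/p)^3.
Tangency: set MRS = p_p/p_s = 1/12.5 = 2/25.
So (s/p)^3 = 8/125; taking the cube root, s/p = 0.4, i.e. s = 0.4·p.
Substitute into the budget 1·p + 12.5·s = 60: 6·p = 60, so p* = 10 and s* = 0.4·10 = 4.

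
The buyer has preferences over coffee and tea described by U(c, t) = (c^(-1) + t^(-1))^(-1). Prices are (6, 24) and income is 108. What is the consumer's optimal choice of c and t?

c* = 6, t* = 3

For CES with ρ = -1, MRS = (t/c)^2.
Tangency: set MRS = p_c/p_t = 6/24 = 0.25.
So (t/c)^2 = 0.25; taking the square root, t/c = 0.5, i.e. t = 0.5·c.
Substitute into the budget 6·c + 24·t = 108: 18·c = 108, so c* = 6 and t* = 0.5·6 = 3.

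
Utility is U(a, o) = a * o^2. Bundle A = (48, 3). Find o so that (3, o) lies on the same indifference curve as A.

U(48, 3) = 432.
Set U(3, o) = 432 and solve.
With a = 3: o^2 = 432/3 = 144; taking the square root, o = 12.
Check: U(3, 12) = 432.

o = 12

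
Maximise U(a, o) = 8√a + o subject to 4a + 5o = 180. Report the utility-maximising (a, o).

MU_a = 8/(2√a), MU_o = 1.
MRS = 8/(2√a) ÷ 1.
Tangency: set MRS = p_a/p_o = 4/5 = 0.8.
MRS depends only on a: 4/√a = 0.8 ⇒ √a = 4/0.8 = 5 ⇒ a* = 25.
From the budget, 5·o = 180 − 4·25 = 80, so o* = 16.

a* = 25, o* = 16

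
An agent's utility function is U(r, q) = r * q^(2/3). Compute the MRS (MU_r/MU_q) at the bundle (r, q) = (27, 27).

MRS = 1.5

MU_r = q^(2/3) and MU_q = 2/3·r·q^(-1/3).
MRS = MU_r/MU_q = (1.5)·q/r.
At (27, 27): MRS = 1.5.
So at (27, 27) the consumer would give up 1.5 units of q for one more unit of r.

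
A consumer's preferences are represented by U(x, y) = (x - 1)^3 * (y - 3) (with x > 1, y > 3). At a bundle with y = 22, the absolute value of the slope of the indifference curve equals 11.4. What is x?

MU_x = 3·(x−1)^2·(y−3), MU_y = (x−1)^3.
MRS = (3/1)·(y−3)/(x−1).
Substitute y = 22: MRS = 57/(x − 1). Setting this equal to 11.4 gives x − 1 = 57/11.4 = 5, so x = 6.

x = 6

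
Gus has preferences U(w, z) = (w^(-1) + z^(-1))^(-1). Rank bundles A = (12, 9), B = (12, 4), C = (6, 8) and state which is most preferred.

Evaluate utility at each bundle:
U(A) = 5.143.
U(B) = 3.000.
U(C) = 3.429.
Highest utility is A, so A ≻ C ≻ B.

Bundle A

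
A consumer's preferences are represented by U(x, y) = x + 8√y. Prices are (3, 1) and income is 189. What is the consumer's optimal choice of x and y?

MU_x = 1, MU_y = 8/(2√y).
MRS = 1 ÷ (8/(2√y)).
Tangency: set MRS = p_x/p_y = 3/1 = 3.
MRS depends only on y: 0.25·√y = 3 ⇒ √y = 3/0.25 = 12 ⇒ y* = 144.
From the budget, 3·x = 189 − 1·144 = 45, so x* = 15.

x* = 15, y* = 144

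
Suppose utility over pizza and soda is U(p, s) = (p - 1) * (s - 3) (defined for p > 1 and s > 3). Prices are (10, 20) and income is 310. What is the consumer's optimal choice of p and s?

MU_p = (s−3), MU_s = (p−1).
MRS = (s−3)/(p−1).
Tangency: set MRS = p_p/p_s = 10/20 = 0.5.
So (s − 3)/(p − 1) = 0.5, i.e. (s − 3) = 0.5·(p − 1).
Rewrite the budget in excess-of-subsistence terms: 10·(p − 1) + 20·(s − 3) = 310 − 10·1 − 20·3 = 240.
Substituting, 20·(p − 1) = 240, so p − 1 = 12 and p* = 13.
Then s − 3 = 0.5·12 = 6, so s* = 9.

p* = 13, s* = 9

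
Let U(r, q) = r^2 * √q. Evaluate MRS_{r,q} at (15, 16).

MU_r = 2·r·√q and MU_q = 0.5·r^2·q^(-0.5).
MRS = MU_r/MU_q = (4)·q/r.
At (15, 16): MRS = 64/15.
So at (15, 16) the consumer would give up 64/15 units of q for one more unit of r.

MRS = 64/15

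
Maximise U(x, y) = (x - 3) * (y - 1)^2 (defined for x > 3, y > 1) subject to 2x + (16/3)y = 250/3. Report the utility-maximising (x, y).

x* = 15, y* = 10

MU_x = (y−1)^2, MU_y = 2·(x−3)·(y−1).
MRS = (1/2)·(y−1)/(x−3).
Tangency: set MRS = p_x/p_y = 2/(16/3) = 0.375.
So (1/2)·(y − 1)/(x − 3) = 0.375, i.e. (y − 1) = 0.75·(x − 3).
Rewrite the budget in excess-of-subsistence terms: 2·(x − 3) + (16/3)·(y − 1) = 250/3 − 2·3 − (16/3)·1 = 72.
Substituting, 6·(x − 3) = 72, so x − 3 = 12 and x* = 15.
Then y − 1 = 0.75·12 = 9, so y* = 10.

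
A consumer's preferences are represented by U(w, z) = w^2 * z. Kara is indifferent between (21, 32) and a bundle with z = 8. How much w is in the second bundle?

U(21, 32) = 14112.
Set U(w, 8) = 14112 and solve.
With z = 8: w^2 = 14112/8 = 1764; taking the square root, w = 42.
Check: U(42, 8) = 14112.

w = 42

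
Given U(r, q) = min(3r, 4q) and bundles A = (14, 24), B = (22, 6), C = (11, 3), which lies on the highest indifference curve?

Evaluate utility at each bundle:
U(A) = 42.
U(B) = 24.
U(C) = 12.
Highest utility is A, so A ≻ B ≻ C.

Bundle A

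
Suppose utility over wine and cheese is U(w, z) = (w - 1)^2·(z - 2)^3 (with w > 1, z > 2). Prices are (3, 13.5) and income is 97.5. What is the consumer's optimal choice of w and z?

MU_w = 2·(w−1)·(z−2)^3, MU_z = 3·(w−1)^2·(z−2)^2.
MRS = (2/3)·(z−2)/(w−1).
Tangency: set MRS = p_w/p_z = 3/13.5 = 2/9.
So (2/3)·(z − 2)/(w − 1) = 2/9, i.e. (z − 2) = (1/3)·(w − 1).
Rewrite the budget in excess-of-subsistence terms: 3·(w − 1) + 13.5·(z − 2) = 97.5 − 3·1 − 13.5·2 = 67.5.
Substituting, 7.5·(w − 1) = 67.5, so w − 1 = 9 and w* = 10.
Then z − 2 = (1/3)·9 = 3, so z* = 5.

w* = 10, z* = 5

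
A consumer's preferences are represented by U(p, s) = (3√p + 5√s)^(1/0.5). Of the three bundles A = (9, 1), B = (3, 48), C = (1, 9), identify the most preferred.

Bundle B

Evaluate utility at each bundle:
U(A) = 196.000.
U(B) = 1587.000.
U(C) = 324.000.
Highest utility is B, so B ≻ C ≻ A.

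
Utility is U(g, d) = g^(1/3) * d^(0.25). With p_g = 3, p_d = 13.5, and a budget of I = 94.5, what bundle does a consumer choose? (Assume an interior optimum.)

g* = 18, d* = 3

MU_g = 1/3·g^(-2/3)·d^(0.25) and MU_d = 0.25·g^(1/3)·d^(-0.75).
MRS = MU_g/MU_d = (4/3)·d/g.
Tangency: set MRS = p_g/p_d = 3/13.5 = 2/9.
So (4/3)·d/g = 2/9, i.e. d = (1/6)·g.
Substitute into the budget 3·g + 13.5·d = 94.5: 5.25·g = 94.5, so g* = 18.
Then d* = (1/6)·18 = 3.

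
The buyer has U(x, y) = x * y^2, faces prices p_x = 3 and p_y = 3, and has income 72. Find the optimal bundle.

MU_x = y^2 and MU_y = 2·x·y.
MRS = MU_x/MU_y = (1/2)·y/x.
Tangency: set MRS = p_x/p_y = 3/3 = 1.
So (1/2)·y/x = 1, i.e. y = 2·x.
Substitute into the budget 3·x + 3·y = 72: 9·x = 72, so x* = 8.
Then y* = 2·8 = 16.

x* = 8, y* = 16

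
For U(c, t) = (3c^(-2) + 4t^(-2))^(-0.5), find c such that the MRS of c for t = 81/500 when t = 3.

For CES with ρ = -2, MRS = (3/4)·(t/c)^3.
Setting (3/4)·(3/c)^3 = 81/500 gives (3/c)^3 = 27/125, so 3/c = 0.6 and c = 5.

c = 5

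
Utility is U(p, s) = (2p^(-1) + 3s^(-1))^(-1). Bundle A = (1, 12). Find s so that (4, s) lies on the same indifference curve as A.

U depends on (p, s) only through S = 2p^(-1) + 3s^(-1), so equal utility means equal S. At (1, 12): S = 2.25.
With p = 4: 2·4^(-1) = 0.5, so 3s^(-1) = 2.25 − 0.5 = 1.75, i.e. s^(-1) = 7/12.
Hence s = 1/(7/12) = 12/7.
Check: U(4, 12/7) = 0.4444.

s = 12/7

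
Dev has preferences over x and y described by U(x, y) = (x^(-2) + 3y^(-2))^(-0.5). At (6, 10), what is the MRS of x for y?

For CES with ρ = -2, MRS = (1/3)·(y/x)^3.
At (6, 10): MRS = 125/81.
That is, one extra unit of x is worth 125/81 units of y at the margin.

MRS = 125/81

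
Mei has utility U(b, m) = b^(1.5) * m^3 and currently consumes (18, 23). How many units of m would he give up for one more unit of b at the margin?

MRS = 23/36

MU_b = 1.5·√b·m^3 and MU_m = 3·b^(1.5)·m^2.
MRS = MU_b/MU_m = (0.5)·m/b.
At (18, 23): MRS = 23/36.
The indifference curve has slope −23/36 at this bundle.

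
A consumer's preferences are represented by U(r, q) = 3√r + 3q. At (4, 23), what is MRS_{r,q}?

MRS = 0.25

MU_r = 3/(2√r), MU_q = 3.
MRS = 3/(2√r) ÷ 3.
At (4, 23): MRS = 0.25.
That is, one extra unit of r is worth 0.25 units of q at the margin.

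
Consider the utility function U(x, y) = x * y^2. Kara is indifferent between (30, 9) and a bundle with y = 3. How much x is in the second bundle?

U(30, 9) = 2430.
Set U(x, 3) = 2430 and solve.
With y = 3: 3^2 = 9, so x = 2430/9 = 270.
Check: U(270, 3) = 2430.

x = 270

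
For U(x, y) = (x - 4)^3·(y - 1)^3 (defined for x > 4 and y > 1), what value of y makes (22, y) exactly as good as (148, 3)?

U(148, 3) = 23887872.
Set U(22, y) = 23887872 and solve.
With x = 22: (22 − 4)^3 = 5832, so (y − 1)^3 = 23887872/5832 = 4096.
Taking the cube root (with y > 1): y − 1 = 16, so y = 17.
Check: U(22, 17) = 23887872.

y = 17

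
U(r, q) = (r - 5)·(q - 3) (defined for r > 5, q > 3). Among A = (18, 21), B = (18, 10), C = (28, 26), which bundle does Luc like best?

Bundle C

Evaluate utility at each bundle:
U(A) = 234.
U(B) = 91.
U(C) = 529.
Highest utility is C, so C ≻ A ≻ B.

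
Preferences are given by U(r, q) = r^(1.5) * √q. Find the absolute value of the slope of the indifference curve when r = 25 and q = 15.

MU_r = 1.5·√r·√q and MU_q = 0.5·r^(1.5)·q^(-0.5).
MRS = MU_r/MU_q = (3)·q/r.
At (25, 15): MRS = 1.8.
The indifference curve has slope −1.8 at this bundle.

MRS = 1.8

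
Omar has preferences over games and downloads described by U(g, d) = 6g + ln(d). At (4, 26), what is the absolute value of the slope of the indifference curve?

MU_g = 6, MU_d = 1/d.
MRS = 6 ÷ (1/d).
At (4, 26): MRS = 156.
That is, one extra unit of g is worth 156 units of d at the margin.

MRS = 156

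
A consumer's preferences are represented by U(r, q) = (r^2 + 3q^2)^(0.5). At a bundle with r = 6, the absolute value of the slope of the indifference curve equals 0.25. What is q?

q = 8

For CES with ρ = 2, MRS = (1/3)·(q/r)^(-1).
Setting (1/3)·(q/6)^(-1) = 0.25 gives (q/6)^(-1) = 0.75, so q/6 = 4/3 and q = 8.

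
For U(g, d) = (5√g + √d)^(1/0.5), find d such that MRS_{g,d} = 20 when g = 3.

d = 48

For CES with ρ = 0.5, MRS = (5/1)·√(d/g).
Setting (5/1)·√(d/3) = 20 gives √(d/3) = 4, so d/3 = 16 and d = 48.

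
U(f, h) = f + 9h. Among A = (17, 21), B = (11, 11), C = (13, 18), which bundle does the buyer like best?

Bundle A

Evaluate utility at each bundle:
U(A) = 206.
U(B) = 110.
U(C) = 175.
Highest utility is A, so A ≻ C ≻ B.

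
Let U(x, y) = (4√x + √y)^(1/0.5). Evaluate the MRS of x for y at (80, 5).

For CES with ρ = 0.5, MRS = (4/1)·√(y/x).
At (80, 5): MRS = 1.
The indifference curve has slope −1 at this bundle.

MRS = 1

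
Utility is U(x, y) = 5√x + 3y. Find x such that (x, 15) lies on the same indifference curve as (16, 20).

U(16, 20) = 80.
Set U(x, 15) = 80 and solve.
With y = 15: 5√x = 80 − 3·15 = 35, so √x = 7 and x = 49.
Check: U(49, 15) = 80.

x = 49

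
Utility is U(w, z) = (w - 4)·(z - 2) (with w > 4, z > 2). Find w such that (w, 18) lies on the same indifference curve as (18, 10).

U(18, 10) = 112.
Set U(w, 18) = 112 and solve.
With z = 18: (18 − 2) = 16, so (w − 4) = 112/16 = 7.
So w = 4 + 7 = 11.
Check: U(11, 18) = 112.

w = 11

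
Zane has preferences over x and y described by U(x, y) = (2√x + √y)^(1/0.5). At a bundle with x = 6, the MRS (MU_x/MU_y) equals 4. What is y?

For CES with ρ = 0.5, MRS = (2/1)·√(y/x).
Setting (2/1)·√(y/6) = 4 gives √(y/6) = 2, so y/6 = 4 and y = 24.

y = 24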